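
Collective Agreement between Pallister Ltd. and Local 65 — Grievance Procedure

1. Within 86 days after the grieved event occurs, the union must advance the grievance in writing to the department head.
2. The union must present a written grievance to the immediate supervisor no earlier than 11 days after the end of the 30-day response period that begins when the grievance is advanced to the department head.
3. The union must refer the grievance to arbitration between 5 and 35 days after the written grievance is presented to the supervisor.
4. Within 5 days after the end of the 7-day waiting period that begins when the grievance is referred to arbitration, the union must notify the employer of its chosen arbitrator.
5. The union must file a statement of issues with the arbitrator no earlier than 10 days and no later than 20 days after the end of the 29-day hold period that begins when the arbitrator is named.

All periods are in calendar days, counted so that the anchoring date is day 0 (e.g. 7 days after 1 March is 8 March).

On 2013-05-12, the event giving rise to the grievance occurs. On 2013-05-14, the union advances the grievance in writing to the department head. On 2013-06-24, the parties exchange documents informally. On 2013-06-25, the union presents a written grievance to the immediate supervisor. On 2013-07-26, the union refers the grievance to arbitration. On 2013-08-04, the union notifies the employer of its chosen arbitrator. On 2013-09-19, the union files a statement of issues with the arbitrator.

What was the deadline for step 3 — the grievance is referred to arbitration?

Step 3 runs from 2013-06-25, when the written grievance is presented to the supervisor. The window is 5–35 days after 2013-06-25; it closes on 2013-07-30.

2013-07-30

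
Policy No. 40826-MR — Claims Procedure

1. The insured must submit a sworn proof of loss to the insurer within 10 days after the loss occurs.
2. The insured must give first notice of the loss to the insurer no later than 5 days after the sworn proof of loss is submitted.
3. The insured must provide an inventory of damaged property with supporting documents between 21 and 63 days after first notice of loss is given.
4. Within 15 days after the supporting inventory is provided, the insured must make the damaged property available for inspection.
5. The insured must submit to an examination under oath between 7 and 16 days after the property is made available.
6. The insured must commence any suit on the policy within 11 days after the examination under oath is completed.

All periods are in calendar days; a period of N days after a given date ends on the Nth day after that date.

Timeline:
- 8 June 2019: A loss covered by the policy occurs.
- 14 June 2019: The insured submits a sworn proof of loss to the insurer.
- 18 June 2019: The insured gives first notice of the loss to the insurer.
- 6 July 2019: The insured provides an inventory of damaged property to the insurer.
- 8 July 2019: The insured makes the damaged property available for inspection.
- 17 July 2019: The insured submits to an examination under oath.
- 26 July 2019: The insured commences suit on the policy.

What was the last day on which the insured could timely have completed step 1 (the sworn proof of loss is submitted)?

Step 1 runs from 8 June 2019, when the loss occurs. 10 days after 8 June 2019 is 18 June 2019.

18 June 2019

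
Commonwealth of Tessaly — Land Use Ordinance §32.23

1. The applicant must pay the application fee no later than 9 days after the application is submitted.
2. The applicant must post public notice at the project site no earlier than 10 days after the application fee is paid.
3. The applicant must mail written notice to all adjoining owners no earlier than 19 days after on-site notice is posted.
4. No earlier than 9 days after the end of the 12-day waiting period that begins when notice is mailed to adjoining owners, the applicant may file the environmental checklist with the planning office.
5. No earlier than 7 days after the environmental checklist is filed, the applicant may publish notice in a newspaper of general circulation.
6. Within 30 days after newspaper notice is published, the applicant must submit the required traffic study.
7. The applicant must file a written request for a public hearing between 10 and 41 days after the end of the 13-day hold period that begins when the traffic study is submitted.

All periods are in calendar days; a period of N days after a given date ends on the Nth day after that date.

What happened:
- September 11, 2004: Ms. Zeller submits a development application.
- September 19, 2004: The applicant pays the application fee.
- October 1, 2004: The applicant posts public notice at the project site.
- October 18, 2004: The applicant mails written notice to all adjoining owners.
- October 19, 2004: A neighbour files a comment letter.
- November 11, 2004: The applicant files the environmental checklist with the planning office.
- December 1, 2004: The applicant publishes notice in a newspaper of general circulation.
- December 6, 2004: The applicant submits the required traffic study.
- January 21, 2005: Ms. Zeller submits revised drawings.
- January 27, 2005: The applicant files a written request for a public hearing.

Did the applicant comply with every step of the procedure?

No

(1) due by September 11, 2004 + 9 days = September 20, 2004; completed September 19, 2004, before the deadline.
(2) permitted from September 19, 2004 + 10 days = September 29, 2004 onward; done October 1, 2004 — permitted.
(3) permitted from October 1, 2004 + 19 days = October 20, 2004 onward; October 18, 2004 is 2 days before the earliest permitted date.
That is the first point of non-compliance.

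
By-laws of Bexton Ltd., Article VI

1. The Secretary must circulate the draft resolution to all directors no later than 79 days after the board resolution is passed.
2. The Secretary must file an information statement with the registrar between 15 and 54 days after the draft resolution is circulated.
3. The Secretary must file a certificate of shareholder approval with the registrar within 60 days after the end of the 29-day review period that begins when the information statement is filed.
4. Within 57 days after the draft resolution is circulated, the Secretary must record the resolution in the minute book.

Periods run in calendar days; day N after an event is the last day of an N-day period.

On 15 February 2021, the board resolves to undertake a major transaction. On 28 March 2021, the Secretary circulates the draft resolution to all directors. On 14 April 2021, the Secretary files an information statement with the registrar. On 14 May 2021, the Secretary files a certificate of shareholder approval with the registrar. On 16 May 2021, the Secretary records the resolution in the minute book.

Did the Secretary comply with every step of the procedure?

Yes

Step 1 — counting 79 days from 15 February 2021 (when the board resolution is passed) gives a deadline of 5 May 2021; completed 28 March 2021, before the deadline.
Step 2 — 15 and 54 days from 28 March 2021 (when the draft resolution is circulated) are 12 April 2021 and 21 May 2021 respectively; 14 April 2021 falls inside that range.
Step 3 — counting 60 days from 13 May 2021 (end of the 29-day review period, which began when the information statement is filed on 14 April 2021) gives a deadline of 12 July 2021; 14 May 2021 is within that limit.
Step 4 — counting 57 days from 28 March 2021 (when the draft resolution is circulated) gives a deadline of 24 May 2021; done 16 May 2021 — timely.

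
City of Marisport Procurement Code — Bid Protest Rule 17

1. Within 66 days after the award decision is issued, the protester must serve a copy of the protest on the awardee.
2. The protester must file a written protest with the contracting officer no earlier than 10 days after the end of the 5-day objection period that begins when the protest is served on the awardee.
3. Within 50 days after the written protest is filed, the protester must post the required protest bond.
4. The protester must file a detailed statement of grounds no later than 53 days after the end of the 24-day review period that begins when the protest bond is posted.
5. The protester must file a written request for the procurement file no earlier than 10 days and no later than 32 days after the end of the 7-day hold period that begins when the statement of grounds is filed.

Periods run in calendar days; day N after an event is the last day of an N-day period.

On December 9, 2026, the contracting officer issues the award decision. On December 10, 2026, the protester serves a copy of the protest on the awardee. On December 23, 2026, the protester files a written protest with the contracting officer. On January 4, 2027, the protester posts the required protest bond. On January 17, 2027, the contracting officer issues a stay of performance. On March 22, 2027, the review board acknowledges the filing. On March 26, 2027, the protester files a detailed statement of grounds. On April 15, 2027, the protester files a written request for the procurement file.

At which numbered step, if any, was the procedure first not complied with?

Step 2

Step 1 — counting 66 days from December 9, 2026 (when the award decision is issued) gives a deadline of February 13, 2027; completed December 10, 2026, before the deadline.
Step 2 — must wait 10 days from December 15, 2026 (end of the 5-day objection period, which began when the protest is served on the awardee on December 10, 2026), so not before December 25, 2026; acted on December 23, 2026, 2 days prematurely.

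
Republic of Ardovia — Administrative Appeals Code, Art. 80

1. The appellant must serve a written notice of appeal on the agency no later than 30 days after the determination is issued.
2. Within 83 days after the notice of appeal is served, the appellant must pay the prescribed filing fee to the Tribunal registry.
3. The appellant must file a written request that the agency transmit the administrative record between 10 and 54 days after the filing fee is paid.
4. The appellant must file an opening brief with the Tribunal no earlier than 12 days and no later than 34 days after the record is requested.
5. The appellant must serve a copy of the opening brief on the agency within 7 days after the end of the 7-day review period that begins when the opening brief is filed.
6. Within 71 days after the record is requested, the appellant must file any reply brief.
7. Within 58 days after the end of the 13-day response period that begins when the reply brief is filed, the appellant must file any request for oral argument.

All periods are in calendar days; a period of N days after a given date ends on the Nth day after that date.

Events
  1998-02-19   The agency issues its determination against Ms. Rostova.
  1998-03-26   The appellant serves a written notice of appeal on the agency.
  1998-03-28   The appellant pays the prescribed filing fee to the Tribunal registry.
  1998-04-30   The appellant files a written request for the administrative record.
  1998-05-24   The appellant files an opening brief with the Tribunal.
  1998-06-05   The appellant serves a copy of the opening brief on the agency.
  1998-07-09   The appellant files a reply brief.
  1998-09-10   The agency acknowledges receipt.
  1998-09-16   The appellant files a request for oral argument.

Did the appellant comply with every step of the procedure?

Step 1: 30 days after 1998-02-19 (when the determination is issued) is 1998-03-21; not done until 1998-03-26, 5 days after the deadline.
That is the first point of non-compliance.

No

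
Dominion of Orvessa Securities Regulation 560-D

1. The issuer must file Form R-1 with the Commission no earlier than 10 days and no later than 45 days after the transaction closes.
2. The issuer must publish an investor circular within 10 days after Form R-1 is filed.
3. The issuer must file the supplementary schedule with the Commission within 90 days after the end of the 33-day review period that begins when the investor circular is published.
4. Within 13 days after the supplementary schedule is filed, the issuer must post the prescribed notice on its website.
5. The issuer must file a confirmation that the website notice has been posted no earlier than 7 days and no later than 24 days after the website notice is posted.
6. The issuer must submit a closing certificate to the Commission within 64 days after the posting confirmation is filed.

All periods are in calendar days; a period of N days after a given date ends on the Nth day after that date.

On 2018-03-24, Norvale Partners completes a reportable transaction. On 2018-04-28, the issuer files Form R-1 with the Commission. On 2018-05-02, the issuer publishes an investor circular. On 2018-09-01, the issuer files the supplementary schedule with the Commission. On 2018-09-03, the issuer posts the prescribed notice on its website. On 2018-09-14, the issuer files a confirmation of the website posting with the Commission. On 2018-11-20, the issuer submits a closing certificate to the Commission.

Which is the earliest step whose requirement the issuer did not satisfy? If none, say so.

Step 6

Step 1 — 10 and 45 days from 2018-03-24 (when the transaction closes) are 2018-04-03 and 2018-05-08 respectively; done 2018-04-28, which is between those dates.
Step 2 — counting 10 days from 2018-04-28 (when Form R-1 is filed) gives a deadline of 2018-05-08; completed 2018-05-02, before the deadline.
Step 3 — counting 90 days from 2018-06-04 (end of the 33-day review period, which began when the investor circular is published on 2018-05-02) gives a deadline of 2018-09-02; completed 2018-09-01, before the deadline.
Step 4 — counting 13 days from 2018-09-01 (when the supplementary schedule is filed) gives a deadline of 2018-09-14; completed 2018-09-03, before the deadline.
Step 5 — 7 and 24 days from 2018-09-03 (when the website notice is posted) are 2018-09-10 and 2018-09-27 respectively; 2018-09-14 falls inside that range.
Step 6 — counting 64 days from 2018-09-14 (when the posting confirmation is filed) gives a deadline of 2018-11-17; 2018-11-20 misses that deadline by 3 days.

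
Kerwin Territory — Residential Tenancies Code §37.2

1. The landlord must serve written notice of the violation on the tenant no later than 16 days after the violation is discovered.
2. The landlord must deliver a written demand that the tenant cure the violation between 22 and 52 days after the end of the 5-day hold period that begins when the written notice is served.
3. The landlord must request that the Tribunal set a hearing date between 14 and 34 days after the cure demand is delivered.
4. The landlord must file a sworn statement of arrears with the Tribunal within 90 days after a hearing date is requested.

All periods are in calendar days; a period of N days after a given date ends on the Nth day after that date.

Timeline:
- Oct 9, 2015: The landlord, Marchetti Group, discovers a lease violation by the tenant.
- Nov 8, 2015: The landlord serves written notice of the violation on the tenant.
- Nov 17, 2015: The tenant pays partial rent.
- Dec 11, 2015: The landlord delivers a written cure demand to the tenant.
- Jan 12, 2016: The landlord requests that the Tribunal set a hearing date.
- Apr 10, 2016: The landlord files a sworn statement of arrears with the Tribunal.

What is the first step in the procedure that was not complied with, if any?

Step 1

(1) due by Oct 9, 2015 + 16 days = Oct 25, 2015; Nov 8, 2015 misses that deadline by 14 days.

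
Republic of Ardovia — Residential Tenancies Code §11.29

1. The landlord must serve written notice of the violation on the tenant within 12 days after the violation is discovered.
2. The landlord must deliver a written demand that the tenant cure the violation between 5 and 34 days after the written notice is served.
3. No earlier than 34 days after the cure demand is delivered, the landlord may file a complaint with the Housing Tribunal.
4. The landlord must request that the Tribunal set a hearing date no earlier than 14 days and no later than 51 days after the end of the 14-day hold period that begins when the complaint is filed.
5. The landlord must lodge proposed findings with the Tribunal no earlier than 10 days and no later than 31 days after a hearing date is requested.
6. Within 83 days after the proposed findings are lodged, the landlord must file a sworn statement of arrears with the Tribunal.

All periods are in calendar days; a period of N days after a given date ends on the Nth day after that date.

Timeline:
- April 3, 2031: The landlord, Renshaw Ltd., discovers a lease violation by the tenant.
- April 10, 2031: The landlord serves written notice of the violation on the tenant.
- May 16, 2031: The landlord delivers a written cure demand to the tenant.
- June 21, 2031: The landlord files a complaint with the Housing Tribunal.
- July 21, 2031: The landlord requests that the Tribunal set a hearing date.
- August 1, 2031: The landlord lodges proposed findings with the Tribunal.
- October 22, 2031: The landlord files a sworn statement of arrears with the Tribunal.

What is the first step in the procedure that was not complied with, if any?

Step 2

Step 1: 12 days after April 3, 2031 (when the violation is discovered) is April 15, 2031; done April 10, 2031 — timely.
Step 2: the window is 5–34 days after April 10, 2031 (when the written notice is served), so April 15, 2031 through May 14, 2031; done May 16, 2031 — 2 days after the window closed.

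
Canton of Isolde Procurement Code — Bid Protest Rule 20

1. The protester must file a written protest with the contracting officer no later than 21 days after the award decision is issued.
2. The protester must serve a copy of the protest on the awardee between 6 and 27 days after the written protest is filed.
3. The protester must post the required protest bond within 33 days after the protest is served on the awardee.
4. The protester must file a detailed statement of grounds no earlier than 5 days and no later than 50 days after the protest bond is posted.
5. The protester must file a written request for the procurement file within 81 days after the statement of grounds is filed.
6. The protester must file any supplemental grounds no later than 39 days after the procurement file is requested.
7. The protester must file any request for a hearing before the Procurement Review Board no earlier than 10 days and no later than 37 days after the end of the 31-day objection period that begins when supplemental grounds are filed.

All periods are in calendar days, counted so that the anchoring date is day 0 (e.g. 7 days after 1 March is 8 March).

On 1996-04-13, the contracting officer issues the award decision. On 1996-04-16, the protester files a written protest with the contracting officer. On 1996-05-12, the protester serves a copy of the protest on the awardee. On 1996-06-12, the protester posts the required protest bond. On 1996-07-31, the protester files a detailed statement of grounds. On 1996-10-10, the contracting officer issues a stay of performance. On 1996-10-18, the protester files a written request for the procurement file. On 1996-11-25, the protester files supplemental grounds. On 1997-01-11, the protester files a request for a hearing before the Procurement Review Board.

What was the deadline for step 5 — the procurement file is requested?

Step 5 runs from 1996-07-31, when the statement of grounds is filed. 81 days after 1996-07-31 is 1996-10-20.

1996-10-20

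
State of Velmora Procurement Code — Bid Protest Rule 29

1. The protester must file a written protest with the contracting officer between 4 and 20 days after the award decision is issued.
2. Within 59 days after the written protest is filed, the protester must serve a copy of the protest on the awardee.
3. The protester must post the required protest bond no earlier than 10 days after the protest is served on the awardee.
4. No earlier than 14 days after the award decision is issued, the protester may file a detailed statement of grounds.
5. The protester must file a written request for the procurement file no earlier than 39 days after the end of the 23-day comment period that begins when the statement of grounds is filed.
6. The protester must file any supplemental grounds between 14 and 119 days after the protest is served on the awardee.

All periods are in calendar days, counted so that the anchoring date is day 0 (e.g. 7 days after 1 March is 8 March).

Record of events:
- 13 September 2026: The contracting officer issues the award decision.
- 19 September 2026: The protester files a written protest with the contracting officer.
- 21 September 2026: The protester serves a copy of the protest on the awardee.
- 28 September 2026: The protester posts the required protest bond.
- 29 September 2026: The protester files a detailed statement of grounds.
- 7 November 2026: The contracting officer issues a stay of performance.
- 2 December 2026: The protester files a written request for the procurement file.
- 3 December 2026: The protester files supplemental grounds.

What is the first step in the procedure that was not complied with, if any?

Step 3

Step 1 — 4 and 20 days from 13 September 2026 (when the award decision is issued) are 17 September 2026 and 3 October 2026 respectively; done 19 September 2026, which is between those dates.
Step 2 — counting 59 days from 19 September 2026 (when the written protest is filed) gives a deadline of 17 November 2026; 21 September 2026 is within that limit.
Step 3 — must wait 10 days from 21 September 2026 (when the protest is served on the awardee), so not before 1 October 2026; done 28 September 2026 — 3 days too early.
The procedure was therefore not followed at step 3.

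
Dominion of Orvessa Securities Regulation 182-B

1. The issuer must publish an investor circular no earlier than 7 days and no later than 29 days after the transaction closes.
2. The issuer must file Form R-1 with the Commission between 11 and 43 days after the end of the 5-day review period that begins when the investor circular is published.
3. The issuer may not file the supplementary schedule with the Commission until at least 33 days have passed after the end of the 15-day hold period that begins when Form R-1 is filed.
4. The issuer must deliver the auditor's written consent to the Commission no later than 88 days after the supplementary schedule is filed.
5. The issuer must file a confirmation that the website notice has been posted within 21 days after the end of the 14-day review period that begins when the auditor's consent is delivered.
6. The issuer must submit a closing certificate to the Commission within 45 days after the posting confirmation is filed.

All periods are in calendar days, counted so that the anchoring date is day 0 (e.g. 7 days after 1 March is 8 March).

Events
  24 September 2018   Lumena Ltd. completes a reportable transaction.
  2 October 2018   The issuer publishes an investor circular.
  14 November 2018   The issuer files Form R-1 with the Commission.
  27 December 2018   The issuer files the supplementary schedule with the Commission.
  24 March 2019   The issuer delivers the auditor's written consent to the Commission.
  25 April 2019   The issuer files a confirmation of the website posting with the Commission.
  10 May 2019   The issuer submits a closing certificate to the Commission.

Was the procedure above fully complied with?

No

Step 1 — 7 and 29 days from 24 September 2018 (when the transaction closes) are 1 October 2018 and 23 October 2018 respectively; 2 October 2018 falls inside that range.
Step 2 — 11 and 43 days from 7 October 2018 (end of the 5-day review period, which began when the investor circular is published on 2 October 2018) are 18 October 2018 and 19 November 2018 respectively; done 14 November 2018, which is between those dates.
Step 3 — must wait 33 days from 29 November 2018 (end of the 15-day hold period, which began when Form R-1 is filed on 14 November 2018), so not before 1 January 2019; acted on 27 December 2018, 5 days prematurely.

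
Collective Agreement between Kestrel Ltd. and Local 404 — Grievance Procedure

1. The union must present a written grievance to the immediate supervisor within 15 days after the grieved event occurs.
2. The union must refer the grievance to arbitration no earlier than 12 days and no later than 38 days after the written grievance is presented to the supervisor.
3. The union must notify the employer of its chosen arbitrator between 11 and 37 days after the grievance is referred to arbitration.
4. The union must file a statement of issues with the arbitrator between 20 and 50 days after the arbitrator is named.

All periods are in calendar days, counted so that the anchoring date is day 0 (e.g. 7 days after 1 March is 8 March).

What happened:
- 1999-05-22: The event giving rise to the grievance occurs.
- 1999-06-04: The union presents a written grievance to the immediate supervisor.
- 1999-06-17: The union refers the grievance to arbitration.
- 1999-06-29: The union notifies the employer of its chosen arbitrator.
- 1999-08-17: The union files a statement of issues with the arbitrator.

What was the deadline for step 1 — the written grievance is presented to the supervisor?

Step 1 runs from 1999-05-22, when the grieved event occurs. 15 days after 1999-05-22 is 1999-06-06.

1999-06-06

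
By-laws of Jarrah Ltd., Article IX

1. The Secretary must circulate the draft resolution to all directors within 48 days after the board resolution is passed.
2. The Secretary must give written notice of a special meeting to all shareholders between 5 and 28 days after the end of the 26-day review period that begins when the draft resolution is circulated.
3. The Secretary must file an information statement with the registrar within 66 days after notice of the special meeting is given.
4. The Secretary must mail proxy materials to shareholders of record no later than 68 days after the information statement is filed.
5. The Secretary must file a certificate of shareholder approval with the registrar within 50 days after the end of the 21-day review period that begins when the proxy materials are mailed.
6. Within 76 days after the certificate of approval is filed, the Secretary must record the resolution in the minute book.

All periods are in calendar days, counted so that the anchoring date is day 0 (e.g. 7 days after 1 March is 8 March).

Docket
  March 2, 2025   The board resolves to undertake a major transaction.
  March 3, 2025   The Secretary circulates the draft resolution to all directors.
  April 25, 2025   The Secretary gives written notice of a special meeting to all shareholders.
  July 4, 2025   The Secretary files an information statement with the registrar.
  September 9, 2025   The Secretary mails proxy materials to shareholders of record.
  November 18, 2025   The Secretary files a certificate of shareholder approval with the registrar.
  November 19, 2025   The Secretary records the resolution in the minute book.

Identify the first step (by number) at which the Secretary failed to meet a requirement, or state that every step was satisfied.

Step 3

Step 1: 48 days after March 2, 2025 (when the board resolution is passed) is April 19, 2025; completed March 3, 2025, before the deadline.
Step 2: the window is 5–28 days after March 29, 2025 (end of the 26-day review period, which began when the draft resolution is circulated on March 3, 2025), so April 3, 2025 through April 26, 2025; April 25, 2025 falls inside that range.
Step 3: 66 days after April 25, 2025 (when notice of the special meeting is given) is June 30, 2025; July 4, 2025 misses that deadline by 4 days.
The analysis stops there.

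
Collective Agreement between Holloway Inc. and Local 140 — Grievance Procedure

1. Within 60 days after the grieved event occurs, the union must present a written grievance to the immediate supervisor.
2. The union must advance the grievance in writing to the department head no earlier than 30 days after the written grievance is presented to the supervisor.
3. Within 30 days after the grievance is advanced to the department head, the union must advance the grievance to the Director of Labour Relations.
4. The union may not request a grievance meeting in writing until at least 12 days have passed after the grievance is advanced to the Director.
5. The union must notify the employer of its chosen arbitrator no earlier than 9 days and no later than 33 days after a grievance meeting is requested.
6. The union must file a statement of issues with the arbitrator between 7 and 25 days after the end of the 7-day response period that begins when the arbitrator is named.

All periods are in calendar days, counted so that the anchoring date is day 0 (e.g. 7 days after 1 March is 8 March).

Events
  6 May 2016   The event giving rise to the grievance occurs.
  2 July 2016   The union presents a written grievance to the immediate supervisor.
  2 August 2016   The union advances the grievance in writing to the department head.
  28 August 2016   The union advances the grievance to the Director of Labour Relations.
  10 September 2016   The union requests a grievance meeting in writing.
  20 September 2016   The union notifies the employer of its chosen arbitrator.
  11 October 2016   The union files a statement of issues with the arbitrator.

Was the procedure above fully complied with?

(1) due by 6 May 2016 + 60 days = 5 July 2016; done 2 July 2016 — timely.
(2) permitted from 2 July 2016 + 30 days = 1 August 2016 onward; done 2 August 2016, after the minimum wait.
(3) due by 2 August 2016 + 30 days = 1 September 2016; completed 28 August 2016, before the deadline.
(4) permitted from 28 August 2016 + 12 days = 9 September 2016 onward; done 10 September 2016 — permitted.
(5) the permitted window runs from 10 September 2016 + 9 = 19 September 2016 to 10 September 2016 + 33 = 13 October 2016; done 20 September 2016, which is between those dates.
(6) the permitted window runs from 27 September 2016 + 7 = 4 October 2016 to 27 September 2016 + 25 = 22 October 2016; 11 October 2016 falls inside that range.

Yes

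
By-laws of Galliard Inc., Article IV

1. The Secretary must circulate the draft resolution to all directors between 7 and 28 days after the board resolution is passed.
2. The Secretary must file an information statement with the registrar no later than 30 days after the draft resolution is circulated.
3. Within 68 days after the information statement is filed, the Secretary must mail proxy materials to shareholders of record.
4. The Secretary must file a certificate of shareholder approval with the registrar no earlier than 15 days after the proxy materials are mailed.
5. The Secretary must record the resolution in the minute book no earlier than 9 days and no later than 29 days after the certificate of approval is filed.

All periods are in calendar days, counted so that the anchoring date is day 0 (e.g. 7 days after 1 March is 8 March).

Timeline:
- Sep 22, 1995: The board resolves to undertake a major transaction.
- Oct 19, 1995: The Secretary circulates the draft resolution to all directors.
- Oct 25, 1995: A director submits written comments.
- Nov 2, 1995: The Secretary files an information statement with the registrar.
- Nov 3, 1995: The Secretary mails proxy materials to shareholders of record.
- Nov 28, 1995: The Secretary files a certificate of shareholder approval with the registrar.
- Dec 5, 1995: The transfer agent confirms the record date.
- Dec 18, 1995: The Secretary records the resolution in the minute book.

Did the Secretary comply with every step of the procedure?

Yes

Step 1 — 7 and 28 days from Sep 22, 1995 (when the board resolution is passed) are Sep 29, 1995 and Oct 20, 1995 respectively; done Oct 19, 1995 — within the window.
Step 2 — counting 30 days from Oct 19, 1995 (when the draft resolution is circulated) gives a deadline of Nov 18, 1995; done Nov 2, 1995 — timely.
Step 3 — counting 68 days from Nov 2, 1995 (when the information statement is filed) gives a deadline of Jan 9, 1996; done Nov 3, 1995 — timely.
Step 4 — must wait 15 days from Nov 3, 1995 (when the proxy materials are mailed), so not before Nov 18, 1995; done Nov 28, 1995, after the minimum wait.
Step 5 — 9 and 29 days from Nov 28, 1995 (when the certificate of approval is filed) are Dec 7, 1995 and Dec 27, 1995 respectively; Dec 18, 1995 falls inside that range.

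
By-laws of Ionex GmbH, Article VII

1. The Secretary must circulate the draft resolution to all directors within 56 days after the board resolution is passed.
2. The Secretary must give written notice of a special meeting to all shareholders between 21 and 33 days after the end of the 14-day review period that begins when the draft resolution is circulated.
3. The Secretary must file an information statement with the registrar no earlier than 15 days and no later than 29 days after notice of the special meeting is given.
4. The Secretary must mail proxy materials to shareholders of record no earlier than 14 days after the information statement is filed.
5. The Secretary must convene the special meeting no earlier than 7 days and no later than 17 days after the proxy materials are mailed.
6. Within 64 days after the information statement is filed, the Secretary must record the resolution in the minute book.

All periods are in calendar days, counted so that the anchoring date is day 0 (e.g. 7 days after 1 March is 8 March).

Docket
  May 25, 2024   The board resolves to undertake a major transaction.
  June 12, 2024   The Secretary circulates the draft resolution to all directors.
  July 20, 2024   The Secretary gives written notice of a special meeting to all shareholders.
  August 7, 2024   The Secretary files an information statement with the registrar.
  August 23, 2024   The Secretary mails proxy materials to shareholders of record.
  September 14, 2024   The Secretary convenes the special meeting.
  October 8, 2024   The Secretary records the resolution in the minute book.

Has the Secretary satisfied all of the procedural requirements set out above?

Step 1 — counting 56 days from May 25, 2024 (when the board resolution is passed) gives a deadline of July 20, 2024; June 12, 2024 is within that limit.
Step 2 — 21 and 33 days from June 26, 2024 (end of the 14-day review period, which began when the draft resolution is circulated on June 12, 2024) are July 17, 2024 and July 29, 2024 respectively; done July 20, 2024, which is between those dates.
Step 3 — 15 and 29 days from July 20, 2024 (when notice of the special meeting is given) are August 4, 2024 and August 18, 2024 respectively; August 7, 2024 falls inside that range.
Step 4 — must wait 14 days from August 7, 2024 (when the information statement is filed), so not before August 21, 2024; done August 23, 2024, after the minimum wait.
Step 5 — 7 and 17 days from August 23, 2024 (when the proxy materials are mailed) are August 30, 2024 and September 9, 2024 respectively; done September 14, 2024 — 5 days after the window closed.
The analysis stops there.

No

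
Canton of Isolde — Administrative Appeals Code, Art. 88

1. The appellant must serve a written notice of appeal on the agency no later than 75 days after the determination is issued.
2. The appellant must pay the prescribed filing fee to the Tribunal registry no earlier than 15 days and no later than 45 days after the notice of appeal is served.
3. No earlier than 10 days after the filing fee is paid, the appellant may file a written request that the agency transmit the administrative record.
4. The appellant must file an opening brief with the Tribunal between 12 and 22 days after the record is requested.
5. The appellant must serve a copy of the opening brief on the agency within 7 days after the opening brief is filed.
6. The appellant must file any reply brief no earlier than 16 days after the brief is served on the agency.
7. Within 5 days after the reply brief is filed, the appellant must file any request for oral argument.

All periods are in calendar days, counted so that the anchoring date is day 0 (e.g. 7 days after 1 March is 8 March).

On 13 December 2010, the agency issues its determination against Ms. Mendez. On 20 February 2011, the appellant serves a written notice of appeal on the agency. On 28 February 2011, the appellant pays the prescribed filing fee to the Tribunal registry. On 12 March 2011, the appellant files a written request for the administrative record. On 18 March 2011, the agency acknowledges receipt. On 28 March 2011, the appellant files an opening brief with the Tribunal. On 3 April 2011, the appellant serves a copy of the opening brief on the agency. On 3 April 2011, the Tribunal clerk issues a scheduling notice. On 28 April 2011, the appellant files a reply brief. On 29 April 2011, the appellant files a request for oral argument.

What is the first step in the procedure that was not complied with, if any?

(1) due by 13 December 2010 + 75 days = 26 February 2011; done 20 February 2011 — timely.
(2) the permitted window runs from 20 February 2011 + 15 = 7 March 2011 to 20 February 2011 + 45 = 6 April 2011; done 28 February 2011 — 7 days before the window opened.

Step 2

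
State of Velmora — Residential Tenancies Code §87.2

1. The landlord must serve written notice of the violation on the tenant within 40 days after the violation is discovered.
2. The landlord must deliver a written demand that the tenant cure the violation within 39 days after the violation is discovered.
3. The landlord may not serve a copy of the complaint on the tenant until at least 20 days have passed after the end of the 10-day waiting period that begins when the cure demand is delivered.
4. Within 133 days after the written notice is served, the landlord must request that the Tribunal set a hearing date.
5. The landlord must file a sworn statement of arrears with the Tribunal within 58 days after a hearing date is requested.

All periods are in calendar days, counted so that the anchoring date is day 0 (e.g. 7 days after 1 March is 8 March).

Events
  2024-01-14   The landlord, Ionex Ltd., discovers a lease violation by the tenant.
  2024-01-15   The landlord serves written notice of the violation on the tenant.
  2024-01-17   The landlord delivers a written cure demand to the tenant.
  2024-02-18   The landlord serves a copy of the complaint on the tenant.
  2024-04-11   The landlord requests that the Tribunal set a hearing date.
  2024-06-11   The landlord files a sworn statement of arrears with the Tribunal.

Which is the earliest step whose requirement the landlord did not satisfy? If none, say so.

Step 5

(1) due by 2024-01-14 + 40 days = 2024-02-23; done 2024-01-15 — timely.
(2) due by 2024-01-14 + 39 days = 2024-02-22; done 2024-01-17 — timely.
(3) permitted from 2024-01-27 + 20 days = 2024-02-16 onward; 2024-02-18 is on or after that date.
(4) due by 2024-01-15 + 133 days = 2024-05-27; completed 2024-04-11, before the deadline.
(5) due by 2024-04-11 + 58 days = 2024-06-08; done 2024-06-11 — 3 days late.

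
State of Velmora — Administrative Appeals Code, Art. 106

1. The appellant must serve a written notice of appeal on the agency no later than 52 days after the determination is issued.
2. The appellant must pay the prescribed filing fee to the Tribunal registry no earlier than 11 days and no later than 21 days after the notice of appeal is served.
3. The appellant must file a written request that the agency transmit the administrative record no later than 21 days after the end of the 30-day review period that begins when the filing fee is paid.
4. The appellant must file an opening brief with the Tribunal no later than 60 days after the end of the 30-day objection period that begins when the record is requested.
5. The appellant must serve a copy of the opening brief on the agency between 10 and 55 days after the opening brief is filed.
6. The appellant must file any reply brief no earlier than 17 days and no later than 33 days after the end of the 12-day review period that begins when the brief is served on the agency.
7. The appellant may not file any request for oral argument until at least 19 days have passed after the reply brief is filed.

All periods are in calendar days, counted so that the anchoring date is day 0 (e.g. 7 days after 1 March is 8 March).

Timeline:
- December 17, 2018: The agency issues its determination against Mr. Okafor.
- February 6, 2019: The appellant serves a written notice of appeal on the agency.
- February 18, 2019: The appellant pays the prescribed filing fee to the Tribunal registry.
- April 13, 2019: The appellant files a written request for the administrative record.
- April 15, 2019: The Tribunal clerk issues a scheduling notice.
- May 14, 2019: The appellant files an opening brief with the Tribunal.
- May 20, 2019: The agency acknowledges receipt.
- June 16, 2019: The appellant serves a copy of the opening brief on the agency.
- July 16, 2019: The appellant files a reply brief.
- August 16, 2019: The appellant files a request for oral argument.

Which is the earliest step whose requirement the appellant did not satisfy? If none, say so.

(1) due by December 17, 2018 + 52 days = February 7, 2019; completed February 6, 2019, before the deadline.
(2) the permitted window runs from February 6, 2019 + 11 = February 17, 2019 to February 6, 2019 + 21 = February 27, 2019; done February 18, 2019 — within the window.
(3) due by March 20, 2019 + 21 days = April 10, 2019; April 13, 2019 misses that deadline by 3 days.

Step 3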